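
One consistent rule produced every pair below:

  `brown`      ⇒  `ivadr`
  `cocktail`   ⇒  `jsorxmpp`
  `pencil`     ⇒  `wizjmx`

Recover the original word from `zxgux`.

stunt

Shifts by position in brown: pos 0: b→i (+7), pos 1: r→v (+4), pos 2: o→a (+12), pos 3: w→d (+7), pos 4: n→r (+4) — repeating every 3. A repeating key of period 3 is used — shifts +7, +4, +12 over and over.
Decoding zxgux: z−7=s, x−4=t, g−12=u, u−7=n, x−4=t.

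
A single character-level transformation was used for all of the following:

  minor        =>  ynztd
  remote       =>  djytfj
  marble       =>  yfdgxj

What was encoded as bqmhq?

It's a Vigenère-style cipher with numeric key [12,5]: position i shifts by key[i mod 2].
Undoing it on bqmhq: b−12=p, q−5=l, m−12=a, h−5=c, q−12=e.

place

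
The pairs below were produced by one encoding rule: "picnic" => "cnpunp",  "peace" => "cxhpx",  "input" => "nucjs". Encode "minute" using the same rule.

dnujsx

p(15)→c(2) and i(8)→n(13) fit y≡17x+7 (mod 26); the inverse of 17 mod 26 is 23. Treating letters as 0–25, the rule is x ↦ 17x + 7 (mod 26).
Applying it to minute: m(12)→17·12+7≡3=d; i(8)→17·8+7≡13=n; n(13)→17·13+7≡20=u; u(20)→17·20+7≡9=j; t(19)→17·19+7≡18=s; e(4)→17·4+7≡23=x (all mod 26).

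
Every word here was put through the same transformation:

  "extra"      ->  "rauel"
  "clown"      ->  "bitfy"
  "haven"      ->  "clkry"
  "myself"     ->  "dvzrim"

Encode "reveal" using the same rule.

Treating letters as 0–25, the rule is x ↦ 21x + 11 (mod 26).
Applying it to reveal: r(17)→21·17+11≡4=e; e(4)→21·4+11≡17=r; v(21)→21·21+11≡10=k; e(4)→21·4+11≡17=r; a(0)→21·0+11≡11=l; l(11)→21·11+11≡8=i (all mod 26).

erkrli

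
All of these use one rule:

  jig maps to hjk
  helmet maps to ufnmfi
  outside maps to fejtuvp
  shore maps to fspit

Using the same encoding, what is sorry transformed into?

Two steps: reverse the string, then apply a Caesar shift of +1.
On sorry: reverse → yrros; then shift: y+1=z, r+1=s, r+1=s, o+1=p, s+1=t.

zsspt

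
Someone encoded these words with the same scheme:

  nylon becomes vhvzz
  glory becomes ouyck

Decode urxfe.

In nylon: n→v is +8, y→h is +9, l→v is +10, o→z is +11 — the shift increases by 1 each position. The shift increases by 1 at each position, starting from +8: 8, 9, 10, ….
Decoding urxfe: u−8=m, r−9=i, x−10=n, f−11=u, e−12=s.

minus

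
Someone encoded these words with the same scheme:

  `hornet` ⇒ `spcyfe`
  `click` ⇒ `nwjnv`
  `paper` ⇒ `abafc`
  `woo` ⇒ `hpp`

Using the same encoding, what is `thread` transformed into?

escfbo

The rule splits by letter class: vowels +1, consonants +11.
On thread: t(cons)+11=e, h(cons)+11=s, r(cons)+11=c, e(vowel)+1=f, a(vowel)+1=b, d(cons)+11=o.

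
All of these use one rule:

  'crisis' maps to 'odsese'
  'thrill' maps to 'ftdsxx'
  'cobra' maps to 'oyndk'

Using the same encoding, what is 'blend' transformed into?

Two shifts are in play — +10 for a/e/i/o/u, +12 for every other letter.
Applying it to blend: b(cons)+12=n, l(cons)+12=x, e(vowel)+10=o, n(cons)+12=z, d(cons)+12=p.

nxozp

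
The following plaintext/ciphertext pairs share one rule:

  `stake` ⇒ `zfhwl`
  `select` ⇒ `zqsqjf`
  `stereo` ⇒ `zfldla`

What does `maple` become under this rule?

Shifts by position in stake: pos 0: s→z (+7), pos 1: t→f (+12), pos 2: a→h (+7), pos 3: k→w (+12) — repeating every 2. The shifts repeat in a cycle of length 2: positions 0,1,… shift by +7, +12, then the pattern repeats.
Applying it to maple: m+7=t, a+12=m, p+7=w, l+12=x, e+7=l.

tmwxl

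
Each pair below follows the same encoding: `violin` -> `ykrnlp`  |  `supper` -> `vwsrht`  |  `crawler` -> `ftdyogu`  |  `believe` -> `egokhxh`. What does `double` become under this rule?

gqxdog

Shifts by position in violin: pos 0: v→y (+3), pos 1: i→k (+2), pos 2: o→r (+3), pos 3: l→n (+2) — repeating every 2. It's a Vigenère-style cipher with numeric key [3,2]: position i shifts by key[i mod 2].
Applying it to double: d+3=g, o+2=q, u+3=x, b+2=d, l+3=o, e+2=g.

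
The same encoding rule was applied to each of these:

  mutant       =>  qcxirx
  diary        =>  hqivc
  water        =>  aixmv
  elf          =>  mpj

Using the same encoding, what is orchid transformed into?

wvglqh

The shift depends on letter class: consonant m→q is +4, but vowel u→c is +8. Two shifts are in play — +8 for a/e/i/o/u, +4 for every other letter.
On orchid: o(vowel)+8=w, r(cons)+4=v, c(cons)+4=g, h(cons)+4=l, i(vowel)+8=q, d(cons)+4=h.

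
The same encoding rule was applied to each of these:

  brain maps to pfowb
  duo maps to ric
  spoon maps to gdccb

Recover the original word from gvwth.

shift

Compare letters: b→p is +14, r→f is +14, a→o is +14 — a constant shift. This is a Caesar cipher with shift 14.
Undoing it on gvwth: g−14=s, v−14=h, w−14=i, t−14=f, h−14=t.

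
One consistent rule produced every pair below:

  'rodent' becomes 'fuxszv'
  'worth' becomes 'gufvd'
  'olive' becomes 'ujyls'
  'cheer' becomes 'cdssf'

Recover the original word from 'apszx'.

spend

r(17)→f(5) and o(14)→u(20) fit y≡21x+12 (mod 26); the inverse of 21 mod 26 is 5. Each letter's alphabet position (a=0..z=25) is mapped through 21·x+12 mod 26 — an affine cipher.
Decoding apszx: a(0)→5·(0−12)≡18=s; p(15)→5·(15−12)≡15=p; s(18)→5·(18−12)≡4=e; z(25)→5·(25−12)≡13=n; x(23)→5·(23−12)≡3=d (all mod 26).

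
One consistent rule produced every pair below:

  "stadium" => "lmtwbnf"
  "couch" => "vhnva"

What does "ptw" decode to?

wad

Compare letters: s→l is +19, t→m is +19, a→t is +19 — a constant shift. It's a constant shift of +19 (ROT19).
Reversing it on ptw: p−19=w, t−19=a, w−19=d.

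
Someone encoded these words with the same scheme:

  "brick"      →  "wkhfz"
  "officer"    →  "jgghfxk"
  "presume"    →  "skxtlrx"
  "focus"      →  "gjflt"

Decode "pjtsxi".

gospel

b(1)→w(22) and r(17)→k(10) fit y≡9x+13 (mod 26); the inverse of 9 mod 26 is 3. Each letter's alphabet position (a=0..z=25) is mapped through 9·x+13 mod 26 — an affine cipher.
Decoding pjtsxi: p(15)→3·(15−13)≡6=g; j(9)→3·(9−13)≡14=o; t(19)→3·(19−13)≡18=s; s(18)→3·(18−13)≡15=p; x(23)→3·(23−13)≡4=e; i(8)→3·(8−13)≡11=l (all mod 26).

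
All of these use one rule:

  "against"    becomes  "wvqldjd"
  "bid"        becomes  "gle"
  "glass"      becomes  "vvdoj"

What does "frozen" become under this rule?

qhcrui

The word is reversed, then every letter is shifted forward by 3.
For frozen: reverse → nezorf; then shift: n+3=q, e+3=h, z+3=c, o+3=r, r+3=u, f+3=i.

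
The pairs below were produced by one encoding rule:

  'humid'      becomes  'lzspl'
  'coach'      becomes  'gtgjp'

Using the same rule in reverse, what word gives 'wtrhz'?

solar

In humid: h→l is +4, u→z is +5, m→s is +6, i→p is +7 — the shift increases by 1 each position. Letter i (0-indexed) is shifted by i+4, so successive shifts are 4, 5, 6, ….
Undoing it on wtrhz: w−4=s, t−5=o, r−6=l, h−7=a, z−8=r.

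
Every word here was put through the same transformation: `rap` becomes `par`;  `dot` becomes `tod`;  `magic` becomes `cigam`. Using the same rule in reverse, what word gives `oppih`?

It's just the letters in reverse order.
Undoing it on oppih: then reverse → hippo.

hippo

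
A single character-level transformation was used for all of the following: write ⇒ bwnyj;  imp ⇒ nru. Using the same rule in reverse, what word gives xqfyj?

slate

Each letter is shifted forward by 5 in the alphabet (a Caesar shift of +5).
Reversing it on xqfyj: x−5=s, q−5=l, f−5=a, y−5=t, j−5=e.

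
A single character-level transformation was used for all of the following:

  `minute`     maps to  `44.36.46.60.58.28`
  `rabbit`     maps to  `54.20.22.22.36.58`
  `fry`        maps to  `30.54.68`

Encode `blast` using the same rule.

m(#13)→44 and i(#9)→36: differences scale by 2, so n = 2·pos + 18. The formula is n = 2×(alphabet index, a=1) + 18.
Applying it to blast: b=2→22, l=12→42, a=1→20, s=19→56, t=20→58.

22.42.20.56.58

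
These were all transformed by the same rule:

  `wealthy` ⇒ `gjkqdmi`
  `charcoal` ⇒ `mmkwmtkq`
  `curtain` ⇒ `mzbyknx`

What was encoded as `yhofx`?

ocean

Shifts by position in wealthy: pos 0: w→g (+10), pos 1: e→j (+5), pos 2: a→k (+10), pos 3: l→q (+5) — repeating every 2. A repeating key of period 2 is used — shifts +10, +5 over and over.
Undoing it on yhofx: y−10=o, h−5=c, o−10=e, f−5=a, x−10=n.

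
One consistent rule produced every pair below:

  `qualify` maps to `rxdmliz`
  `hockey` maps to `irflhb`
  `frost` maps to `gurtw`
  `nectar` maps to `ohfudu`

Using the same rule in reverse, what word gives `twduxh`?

statue

The shifts repeat in a cycle of length 3: positions 0,1,… shift by +1, +3, +3, then the pattern repeats.
Reversing it on twduxh: t−1=s, w−3=t, d−3=a, u−1=t, x−3=u, h−3=e.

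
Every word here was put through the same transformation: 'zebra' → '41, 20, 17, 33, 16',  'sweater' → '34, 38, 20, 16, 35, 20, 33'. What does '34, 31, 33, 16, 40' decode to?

spray

The number is (letter's place in the alphabet, a=1) + 15.
Decoding 34, 31, 33, 16, 40: 34→(34−15)÷1=19=s, 31→(31−15)÷1=16=p, 33→(33−15)÷1=18=r, 16→(16−15)÷1=1=a, 40→(40−15)÷1=25=y.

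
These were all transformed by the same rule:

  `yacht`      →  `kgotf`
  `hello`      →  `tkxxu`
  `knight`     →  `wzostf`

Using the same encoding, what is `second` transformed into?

The rule splits by letter class: vowels +6, consonants +12.
On second: s(cons)+12=e, e(vowel)+6=k, c(cons)+12=o, o(vowel)+6=u, n(cons)+12=z, d(cons)+12=p.

ekouzp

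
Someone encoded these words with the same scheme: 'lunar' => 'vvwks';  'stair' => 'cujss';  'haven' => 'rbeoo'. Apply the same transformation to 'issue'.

stbef

Shifts by position in lunar: pos 0: l→v (+10), pos 1: u→v (+1), pos 2: n→w (+9), pos 3: a→k (+10), pos 4: r→s (+1) — repeating every 3. A repeating key of period 3 is used — shifts +10, +1, +9 over and over.
On issue: i+10=s, s+1=t, s+9=b, u+10=e, e+1=f.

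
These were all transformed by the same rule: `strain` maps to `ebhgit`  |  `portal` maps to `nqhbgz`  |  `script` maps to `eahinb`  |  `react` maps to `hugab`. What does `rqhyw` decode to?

s(18)→e(4) and t(19)→b(1) fit y≡23x+6 (mod 26); the inverse of 23 mod 26 is 17. This is an affine cipher: with a=0,…,z=25, each position x becomes (23x+6) mod 26.
Decoding rqhyw: r(17)→17·(17−6)≡5=f; q(16)→17·(16−6)≡14=o; h(7)→17·(7−6)≡17=r; y(24)→17·(24−6)≡20=u; w(22)→17·(22−6)≡12=m (all mod 26).

forum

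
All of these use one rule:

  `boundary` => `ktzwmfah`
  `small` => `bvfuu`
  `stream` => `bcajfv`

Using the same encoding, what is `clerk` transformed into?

The shift depends on letter class: consonant b→k is +9, but vowel o→t is +5. Vowels shift forward by 5 and consonants shift forward by 9.
On clerk: c(cons)+9=l, l(cons)+9=u, e(vowel)+5=j, r(cons)+9=a, k(cons)+9=t.

lujat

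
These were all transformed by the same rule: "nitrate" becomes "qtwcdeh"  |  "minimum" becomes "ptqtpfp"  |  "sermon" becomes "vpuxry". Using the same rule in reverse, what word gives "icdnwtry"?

fraction

It's a Vigenère-style cipher with numeric key [3,11]: position i shifts by key[i mod 2].
Reversing it on icdnwtry: i−3=f, c−11=r, d−3=a, n−11=c, w−3=t, t−11=i, r−3=o, y−11=n.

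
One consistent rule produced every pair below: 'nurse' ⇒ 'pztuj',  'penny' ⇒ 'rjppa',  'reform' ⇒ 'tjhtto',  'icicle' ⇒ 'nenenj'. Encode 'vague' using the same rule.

Vowels shift forward by 5 and consonants shift forward by 2.
Applying it to vague: v(cons)+2=x, a(vowel)+5=f, g(cons)+2=i, u(vowel)+5=z, e(vowel)+5=j.

xfizj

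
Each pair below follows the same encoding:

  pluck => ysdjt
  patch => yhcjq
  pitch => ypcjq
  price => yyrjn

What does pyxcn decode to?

Shifts by position in pluck: pos 0: p→y (+9), pos 1: l→s (+7), pos 2: u→d (+9), pos 3: c→j (+7) — repeating every 2. A repeating key of period 2 is used — shifts +9, +7 over and over.
Reversing it on pyxcn: p−9=g, y−7=r, x−9=o, c−7=v, n−9=e.

grove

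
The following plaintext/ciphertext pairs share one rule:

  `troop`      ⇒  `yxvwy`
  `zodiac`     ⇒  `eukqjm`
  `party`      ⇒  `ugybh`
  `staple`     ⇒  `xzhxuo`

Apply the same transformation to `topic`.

yuwql

The shift increases by 1 at each position, starting from +5: 5, 6, 7, ….
For topic: t+5=y, o+6=u, p+7=w, i+8=q, c+9=l.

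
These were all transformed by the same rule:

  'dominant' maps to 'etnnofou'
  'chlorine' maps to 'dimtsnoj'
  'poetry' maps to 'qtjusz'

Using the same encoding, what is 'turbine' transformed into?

The shift depends on letter class: consonant d→e is +1, but vowel o→t is +5. Vowels shift forward by 5 and consonants shift forward by 1.
On turbine: t(cons)+1=u, u(vowel)+5=z, r(cons)+1=s, b(cons)+1=c, i(vowel)+5=n, n(cons)+1=o, e(vowel)+5=j.

uzscnoj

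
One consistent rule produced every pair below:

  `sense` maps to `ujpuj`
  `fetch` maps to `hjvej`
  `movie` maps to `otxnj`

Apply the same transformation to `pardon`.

rftftp

Two shifts are in play — +5 for a/e/i/o/u, +2 for every other letter.
For pardon: p(cons)+2=r, a(vowel)+5=f, r(cons)+2=t, d(cons)+2=f, o(vowel)+5=t, n(cons)+2=p.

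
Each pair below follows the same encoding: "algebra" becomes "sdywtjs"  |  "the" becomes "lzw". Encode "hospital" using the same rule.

zgkhalsd

Compare letters: a→s is +18, l→d is +18, g→y is +18 — a constant shift. This is a Caesar cipher with shift 18.
Applying it to hospital: h+18=z, o+18=g, s+18=k, p+18=h, i+18=a, t+18=l, a+18=s, l+18=d.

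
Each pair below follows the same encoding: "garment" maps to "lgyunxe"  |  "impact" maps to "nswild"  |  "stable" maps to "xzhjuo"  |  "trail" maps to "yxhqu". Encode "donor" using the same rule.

iuuwa

The shift increases by 1 at each position, starting from +5: 5, 6, 7, ….
On donor: d+5=i, o+6=u, n+7=u, o+8=w, r+9=a.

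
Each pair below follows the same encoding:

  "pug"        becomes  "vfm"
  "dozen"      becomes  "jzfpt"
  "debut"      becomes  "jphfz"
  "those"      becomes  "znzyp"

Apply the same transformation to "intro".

ttzxz

The rule splits by letter class: vowels +11, consonants +6.
On intro: i(vowel)+11=t, n(cons)+6=t, t(cons)+6=z, r(cons)+6=x, o(vowel)+11=z.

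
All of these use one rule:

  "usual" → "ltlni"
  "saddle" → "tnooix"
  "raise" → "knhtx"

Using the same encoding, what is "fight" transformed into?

u(20)→l(11) and s(18)→t(19) fit y≡9x+13 (mod 26); the inverse of 9 mod 26 is 3. Treating letters as 0–25, the rule is x ↦ 9x + 13 (mod 26).
For fight: f(5)→9·5+13≡6=g; i(8)→9·8+13≡7=h; g(6)→9·6+13≡15=p; h(7)→9·7+13≡24=y; t(19)→9·19+13≡2=c (all mod 26).

ghpyc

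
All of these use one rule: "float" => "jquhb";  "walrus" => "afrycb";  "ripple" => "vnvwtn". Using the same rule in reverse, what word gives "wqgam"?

In float: f→j is +4, l→q is +5, o→u is +6, a→h is +7 — the shift increases by 1 each position. Each letter shifts forward by (position + 4), i.e. 4, 5, 6, … — the shift grows by one for each successive letter.
Decoding wqgam: w−4=s, q−5=l, g−6=a, a−7=t, m−8=e.

slate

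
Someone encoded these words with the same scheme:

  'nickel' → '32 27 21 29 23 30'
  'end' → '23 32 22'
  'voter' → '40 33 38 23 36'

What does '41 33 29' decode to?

n is letter #14 and maps to 32: an offset of 18. Each letter is replaced by its alphabet position (a=1..z=26) + 18.
Undoing it on 41 33 29: 41→(41−18)÷1=23=w, 33→(33−18)÷1=15=o, 29→(29−18)÷1=11=k.

wok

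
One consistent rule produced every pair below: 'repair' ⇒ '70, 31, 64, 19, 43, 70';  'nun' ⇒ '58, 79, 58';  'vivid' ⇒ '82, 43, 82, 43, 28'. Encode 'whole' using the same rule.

85, 40, 61, 52, 31

r(#18)→70 and e(#5)→31: differences scale by 3, so n = 3·pos + 16. The formula is n = 3×(alphabet index, a=1) + 16.
On whole: w=23→85, h=8→40, o=15→61, l=12→52, e=5→31.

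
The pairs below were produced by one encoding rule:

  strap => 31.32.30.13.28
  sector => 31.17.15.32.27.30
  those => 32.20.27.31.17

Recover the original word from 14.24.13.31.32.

blast

The number is (letter's place in the alphabet, a=1) + 12.
Undoing it on 14.24.13.31.32: 14→(14−12)÷1=2=b, 24→(24−12)÷1=12=l, 13→(13−12)÷1=1=a, 31→(31−12)÷1=19=s, 32→(32−12)÷1=20=t.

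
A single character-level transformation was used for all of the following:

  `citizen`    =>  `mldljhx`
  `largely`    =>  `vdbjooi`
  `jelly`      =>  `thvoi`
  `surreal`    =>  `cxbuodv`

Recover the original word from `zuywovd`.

Shifts by position in citizen: pos 0: c→m (+10), pos 1: i→l (+3), pos 2: t→d (+10), pos 3: i→l (+3) — repeating every 2. It's a Vigenère-style cipher with numeric key [10,3]: position i shifts by key[i mod 2].
Reversing it on zuywovd: z−10=p, u−3=r, y−10=o, w−3=t, o−10=e, v−3=s, d−10=t.

protest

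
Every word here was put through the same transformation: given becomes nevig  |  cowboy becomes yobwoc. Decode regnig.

ginger

The word is simply reversed.
Reversing it on regnig: then reverse → ginger.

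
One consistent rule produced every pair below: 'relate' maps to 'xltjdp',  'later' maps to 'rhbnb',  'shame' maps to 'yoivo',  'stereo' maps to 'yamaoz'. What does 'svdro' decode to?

movie

In relate: r→x is +6, e→l is +7, l→t is +8, a→j is +9 — the shift increases by 1 each position. Each letter shifts forward by (position + 6), i.e. 6, 7, 8, … — the shift grows by one for each successive letter.
Decoding svdro: s−6=m, v−7=o, d−8=v, r−9=i, o−10=e.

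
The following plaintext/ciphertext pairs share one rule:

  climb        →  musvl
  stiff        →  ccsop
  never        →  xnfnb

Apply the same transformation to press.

zaobc

Shifts by position in climb: pos 0: c→m (+10), pos 1: l→u (+9), pos 2: i→s (+10), pos 3: m→v (+9) — repeating every 2. The shifts repeat in a cycle of length 2: positions 0,1,… shift by +10, +9, then the pattern repeats.
For press: p+10=z, r+9=a, e+10=o, s+9=b, s+10=c.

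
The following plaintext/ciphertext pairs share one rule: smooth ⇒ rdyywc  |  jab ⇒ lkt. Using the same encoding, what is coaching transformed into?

The output letters match the input read backwards, each shifted +10: smooth reversed is htooms. Two steps: reverse the string, then apply a Caesar shift of +10.
For coaching: reverse → gnihcaoc; then shift: g+10=q, n+10=x, i+10=s, h+10=r, c+10=m, a+10=k, o+10=y, c+10=m.

qxsrmkym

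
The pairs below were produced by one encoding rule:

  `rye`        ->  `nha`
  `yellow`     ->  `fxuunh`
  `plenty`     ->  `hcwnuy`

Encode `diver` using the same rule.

anerm

Read the word backwards and shift each letter +9.
Applying it to diver: reverse → revid; then shift: r+9=a, e+9=n, v+9=e, i+9=r, d+9=m.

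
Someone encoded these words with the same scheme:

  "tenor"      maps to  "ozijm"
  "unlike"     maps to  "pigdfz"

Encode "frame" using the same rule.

Compare letters: t→o is +21, e→z is +21, n→i is +21 — a constant shift. It's a constant shift of +21 (ROT21).
On frame: f+21=a, r+21=m, a+21=v, m+21=h, e+21=z.

amvhz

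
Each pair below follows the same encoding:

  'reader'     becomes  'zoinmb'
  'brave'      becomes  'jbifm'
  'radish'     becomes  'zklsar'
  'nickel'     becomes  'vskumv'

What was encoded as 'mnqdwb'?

editor

It's a Vigenère-style cipher with numeric key [8,10]: position i shifts by key[i mod 2].
Undoing it on mnqdwb: m−8=e, n−10=d, q−8=i, d−10=t, w−8=o, b−10=r.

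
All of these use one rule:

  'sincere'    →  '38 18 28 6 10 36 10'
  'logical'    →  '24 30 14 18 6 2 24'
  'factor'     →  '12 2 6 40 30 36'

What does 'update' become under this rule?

42 32 8 2 40 10

s(#19)→38 and i(#9)→18: differences scale by 2, so n = 2·pos + 0. Each letter becomes 2×(its alphabet position, a=1..z=26).
On update: u=21→42, p=16→32, d=4→8, a=1→2, t=20→40, e=5→10.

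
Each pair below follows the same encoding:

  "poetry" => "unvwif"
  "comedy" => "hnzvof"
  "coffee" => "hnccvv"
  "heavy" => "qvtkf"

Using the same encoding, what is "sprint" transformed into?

puixgw

p(15)→u(20) and o(14)→n(13) fit y≡7x+19 (mod 26); the inverse of 7 mod 26 is 15. Each letter's alphabet position (a=0..z=25) is mapped through 7·x+19 mod 26 — an affine cipher.
Applying it to sprint: s(18)→7·18+19≡15=p; p(15)→7·15+19≡20=u; r(17)→7·17+19≡8=i; i(8)→7·8+19≡23=x; n(13)→7·13+19≡6=g; t(19)→7·19+19≡22=w (all mod 26).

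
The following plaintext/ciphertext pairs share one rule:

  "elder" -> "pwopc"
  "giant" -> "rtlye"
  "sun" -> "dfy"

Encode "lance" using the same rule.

Compare letters: e→p is +11, l→w is +11, d→o is +11 — a constant shift. It's a constant shift of +11 (ROT11).
Applying it to lance: l+11=w, a+11=l, n+11=y, c+11=n, e+11=p.

wlynp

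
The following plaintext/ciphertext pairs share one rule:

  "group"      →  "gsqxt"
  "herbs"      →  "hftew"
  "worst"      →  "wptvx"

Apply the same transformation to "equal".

erwdp

In group: g→g is +0, r→s is +1, o→q is +2, u→x is +3 — the shift increases by 1 each position. The shift increases by 1 at each position, starting from +0: 0, 1, 2, ….
Applying it to equal: e+0=e, q+1=r, u+2=w, a+3=d, l+4=p.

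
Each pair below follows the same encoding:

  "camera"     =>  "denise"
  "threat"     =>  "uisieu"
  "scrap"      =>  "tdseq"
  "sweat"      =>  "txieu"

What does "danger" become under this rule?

Vowels shift forward by 4 and consonants shift forward by 1.
For danger: d(cons)+1=e, a(vowel)+4=e, n(cons)+1=o, g(cons)+1=h, e(vowel)+4=i, r(cons)+1=s.

eeohis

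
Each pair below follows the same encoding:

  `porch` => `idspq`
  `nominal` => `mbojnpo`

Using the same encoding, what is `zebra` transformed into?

The output letters match the input read backwards, each shifted +1: porch reversed is hcrop. The word is reversed, then every letter is shifted forward by 1.
For zebra: reverse → arbez; then shift: a+1=b, r+1=s, b+1=c, e+1=f, z+1=a.

bscfa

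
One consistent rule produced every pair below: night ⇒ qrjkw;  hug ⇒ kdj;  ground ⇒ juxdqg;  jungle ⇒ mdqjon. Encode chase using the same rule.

The rule splits by letter class: vowels +9, consonants +3.
Applying it to chase: c(cons)+3=f, h(cons)+3=k, a(vowel)+9=j, s(cons)+3=v, e(vowel)+9=n.

fkjvn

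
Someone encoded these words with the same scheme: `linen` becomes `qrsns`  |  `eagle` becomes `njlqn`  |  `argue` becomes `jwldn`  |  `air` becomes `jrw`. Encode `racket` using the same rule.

The shift depends on letter class: consonant l→q is +5, but vowel i→r is +9. Two shifts are in play — +9 for a/e/i/o/u, +5 for every other letter.
For racket: r(cons)+5=w, a(vowel)+9=j, c(cons)+5=h, k(cons)+5=p, e(vowel)+9=n, t(cons)+5=y.

wjhpny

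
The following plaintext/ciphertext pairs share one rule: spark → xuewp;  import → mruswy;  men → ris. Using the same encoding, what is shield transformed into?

Vowels shift forward by 4 and consonants shift forward by 5.
For shield: s(cons)+5=x, h(cons)+5=m, i(vowel)+4=m, e(vowel)+4=i, l(cons)+5=q, d(cons)+5=i.

xmmiqi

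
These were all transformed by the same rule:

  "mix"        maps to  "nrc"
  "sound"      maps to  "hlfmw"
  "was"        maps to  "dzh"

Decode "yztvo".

Each pair mirrors across the alphabet (m↔n, i↔r, x↔c): positions sum to 25. Letters are reflected about the middle of the alphabet (position → 25−position): Atbash.
Decoding yztvo: y↔b, z↔a, t↔g, v↔e, o↔l.

bagel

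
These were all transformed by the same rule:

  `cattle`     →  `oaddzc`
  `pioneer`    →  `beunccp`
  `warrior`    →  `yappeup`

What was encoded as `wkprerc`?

survive

c(2)→o(14) and a(0)→a(0) fit y≡7x+0 (mod 26); the inverse of 7 mod 26 is 15. Treating letters as 0–25, the rule is x ↦ 7x + 0 (mod 26).
Reversing it on wkprerc: w(22)→15·(22−0)≡18=s; k(10)→15·(10−0)≡20=u; p(15)→15·(15−0)≡17=r; r(17)→15·(17−0)≡21=v; e(4)→15·(4−0)≡8=i; r(17)→15·(17−0)≡21=v; c(2)→15·(2−0)≡4=e (all mod 26).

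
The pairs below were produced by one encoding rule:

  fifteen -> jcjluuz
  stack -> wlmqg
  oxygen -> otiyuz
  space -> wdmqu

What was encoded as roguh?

joker

f(5)→j(9) and i(8)→c(2) fit y≡15x+12 (mod 26); the inverse of 15 mod 26 is 7. Each letter's alphabet position (a=0..z=25) is mapped through 15·x+12 mod 26 — an affine cipher.
Decoding roguh: r(17)→7·(17−12)≡9=j; o(14)→7·(14−12)≡14=o; g(6)→7·(6−12)≡10=k; u(20)→7·(20−12)≡4=e; h(7)→7·(7−12)≡17=r (all mod 26).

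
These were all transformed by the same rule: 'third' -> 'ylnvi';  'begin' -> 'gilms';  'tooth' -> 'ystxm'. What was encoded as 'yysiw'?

tuner

Shifts by position in third: pos 0: t→y (+5), pos 1: h→l (+4), pos 2: i→n (+5), pos 3: r→v (+4) — repeating every 2. A repeating key of period 2 is used — shifts +5, +4 over and over.
Reversing it on yysiw: y−5=t, y−4=u, s−5=n, i−4=e, w−5=r.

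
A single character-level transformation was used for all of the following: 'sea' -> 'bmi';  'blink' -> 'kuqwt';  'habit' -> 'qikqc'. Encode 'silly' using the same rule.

bquuh

Vowels shift forward by 8 and consonants shift forward by 9.
On silly: s(cons)+9=b, i(vowel)+8=q, l(cons)+9=u, l(cons)+9=u, y(cons)+9=h.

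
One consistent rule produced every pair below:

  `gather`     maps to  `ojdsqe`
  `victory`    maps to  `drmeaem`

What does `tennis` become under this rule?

bnxyuf

In gather: g→o is +8, a→j is +9, t→d is +10, h→s is +11 — the shift increases by 1 each position. Letter i (0-indexed) is shifted by i+8, so successive shifts are 8, 9, 10, ….
For tennis: t+8=b, e+9=n, n+10=x, n+11=y, i+12=u, s+13=f.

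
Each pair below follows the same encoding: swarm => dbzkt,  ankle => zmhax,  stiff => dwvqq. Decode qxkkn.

ferry

s(18)→d(3) and w(22)→b(1) fit y≡19x+25 (mod 26); the inverse of 19 mod 26 is 11. Each letter's alphabet position (a=0..z=25) is mapped through 19·x+25 mod 26 — an affine cipher.
Decoding qxkkn: q(16)→11·(16−25)≡5=f; x(23)→11·(23−25)≡4=e; k(10)→11·(10−25)≡17=r; k(10)→11·(10−25)≡17=r; n(13)→11·(13−25)≡24=y (all mod 26).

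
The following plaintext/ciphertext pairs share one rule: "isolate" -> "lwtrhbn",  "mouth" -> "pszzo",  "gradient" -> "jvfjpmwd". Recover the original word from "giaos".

devil

Letter i (0-indexed) is shifted by i+3, so successive shifts are 3, 4, 5, ….
Undoing it on giaos: g−3=d, i−4=e, a−5=v, o−6=i, s−7=l.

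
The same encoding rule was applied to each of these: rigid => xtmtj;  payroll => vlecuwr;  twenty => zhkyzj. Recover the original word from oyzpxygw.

A repeating key of period 2 is used — shifts +6, +11 over and over.
Reversing it on oyzpxygw: o−6=i, y−11=n, z−6=t, p−11=e, x−6=r, y−11=n, g−6=a, w−11=l.

internal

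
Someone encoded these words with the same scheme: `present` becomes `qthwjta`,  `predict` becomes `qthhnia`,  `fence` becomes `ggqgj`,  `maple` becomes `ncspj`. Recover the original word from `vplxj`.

In present: p→q is +1, r→t is +2, e→h is +3, s→w is +4 — the shift increases by 1 each position. Letter i (0-indexed) is shifted by i+1, so successive shifts are 1, 2, 3, ….
Reversing it on vplxj: v−1=u, p−2=n, l−3=i, x−4=t, j−5=e.

unite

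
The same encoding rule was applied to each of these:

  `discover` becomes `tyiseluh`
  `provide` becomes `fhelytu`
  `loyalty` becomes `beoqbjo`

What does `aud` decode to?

Compare letters: d→t is +16, i→y is +16, s→i is +16 — a constant shift. Every letter moves 16 places later in the alphabet, wrapping around z→a.
Undoing it on aud: a−16=k, u−16=e, d−16=n.

ken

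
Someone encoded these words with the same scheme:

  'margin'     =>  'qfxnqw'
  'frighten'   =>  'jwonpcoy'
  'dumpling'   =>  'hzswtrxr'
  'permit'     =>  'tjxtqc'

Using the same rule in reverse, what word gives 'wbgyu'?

swarm

Each letter shifts forward by (position + 4), i.e. 4, 5, 6, … — the shift grows by one for each successive letter.
Reversing it on wbgyu: w−4=s, b−5=w, g−6=a, y−7=r, u−8=m.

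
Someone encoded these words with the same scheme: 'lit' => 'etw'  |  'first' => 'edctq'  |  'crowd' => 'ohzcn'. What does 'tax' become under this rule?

ile

The word is reversed, then every letter is shifted forward by 11.
For tax: reverse → xat; then shift: x+11=i, a+11=l, t+11=e.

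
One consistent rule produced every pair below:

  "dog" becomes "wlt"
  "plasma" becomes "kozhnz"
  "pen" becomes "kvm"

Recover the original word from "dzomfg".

walnut

Each pair mirrors across the alphabet (d↔w, o↔l, g↔t): positions sum to 25. Each letter is replaced by its mirror in the alphabet: a↔z, b↔y, c↔x, and so on (the Atbash cipher).
Reversing it on dzomfg: d↔w, z↔a, o↔l, m↔n, f↔u, g↔t.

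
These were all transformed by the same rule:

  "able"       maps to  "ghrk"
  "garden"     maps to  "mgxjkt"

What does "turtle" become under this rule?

Compare letters: a→g is +6, b→h is +6, l→r is +6 — a constant shift. Every letter moves 6 places later in the alphabet, wrapping around z→a.
On turtle: t+6=z, u+6=a, r+6=x, t+6=z, l+6=r, e+6=k.

zaxzrk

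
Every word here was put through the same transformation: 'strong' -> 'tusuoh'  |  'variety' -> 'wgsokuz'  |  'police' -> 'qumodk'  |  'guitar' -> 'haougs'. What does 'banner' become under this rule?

The shift depends on letter class: consonant s→t is +1, but vowel o→u is +6. Two shifts are in play — +6 for a/e/i/o/u, +1 for every other letter.
On banner: b(cons)+1=c, a(vowel)+6=g, n(cons)+1=o, n(cons)+1=o, e(vowel)+6=k, r(cons)+1=s.

cgooks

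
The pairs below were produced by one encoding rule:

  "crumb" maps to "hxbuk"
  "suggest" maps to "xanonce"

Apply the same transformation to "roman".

wutiw

The shift increases by 1 at each position, starting from +5: 5, 6, 7, ….
For roman: r+5=w, o+6=u, m+7=t, a+8=i, n+9=w.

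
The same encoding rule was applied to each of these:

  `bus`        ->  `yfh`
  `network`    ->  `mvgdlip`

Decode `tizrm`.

Each pair mirrors across the alphabet (b↔y, u↔f, s↔h): positions sum to 25. Each letter is replaced by its mirror in the alphabet: a↔z, b↔y, c↔x, and so on (the Atbash cipher).
Undoing it on tizrm: t↔g, i↔r, z↔a, r↔i, m↔n.

grain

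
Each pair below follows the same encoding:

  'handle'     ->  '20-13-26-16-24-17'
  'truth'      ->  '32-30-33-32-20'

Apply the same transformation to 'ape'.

13-28-17

h is letter #8 and maps to 20: an offset of 12. Each letter is replaced by its alphabet position (a=1..z=26) + 12.
For ape: a=1→13, p=16→28, e=5→17.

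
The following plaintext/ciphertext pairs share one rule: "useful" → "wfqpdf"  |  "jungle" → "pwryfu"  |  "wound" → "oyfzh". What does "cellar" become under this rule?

Read the word backwards and shift each letter +11.
On cellar: reverse → rallec; then shift: r+11=c, a+11=l, l+11=w, l+11=w, e+11=p, c+11=n.

clwwpn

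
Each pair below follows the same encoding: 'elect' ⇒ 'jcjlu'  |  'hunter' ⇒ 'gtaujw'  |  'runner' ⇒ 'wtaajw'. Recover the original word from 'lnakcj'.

candle

This is an affine cipher: with a=0,…,z=25, each position x becomes (25x+13) mod 26.
Decoding lnakcj: l(11)→25·(11−13)≡2=c; n(13)→25·(13−13)≡0=a; a(0)→25·(0−13)≡13=n; k(10)→25·(10−13)≡3=d; c(2)→25·(2−13)≡11=l; j(9)→25·(9−13)≡4=e (all mod 26).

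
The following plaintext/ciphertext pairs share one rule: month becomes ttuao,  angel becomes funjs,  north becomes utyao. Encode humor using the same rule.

The shift depends on letter class: consonant m→t is +7, but vowel o→t is +5. Vowels shift forward by 5 and consonants shift forward by 7.
Applying it to humor: h(cons)+7=o, u(vowel)+5=z, m(cons)+7=t, o(vowel)+5=t, r(cons)+7=y.

oztty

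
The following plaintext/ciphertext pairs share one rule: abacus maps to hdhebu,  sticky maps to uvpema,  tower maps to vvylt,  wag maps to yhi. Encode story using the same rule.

Two shifts are in play — +7 for a/e/i/o/u, +2 for every other letter.
Applying it to story: s(cons)+2=u, t(cons)+2=v, o(vowel)+7=v, r(cons)+2=t, y(cons)+2=a.

uvvta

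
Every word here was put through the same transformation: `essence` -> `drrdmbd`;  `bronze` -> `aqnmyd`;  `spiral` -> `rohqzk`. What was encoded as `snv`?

Compare letters: e→d is +25, s→r is +25, s→r is +25 — a constant shift. This is a Caesar cipher with shift 25.
Decoding snv: s−25=t, n−25=o, v−25=w.

tow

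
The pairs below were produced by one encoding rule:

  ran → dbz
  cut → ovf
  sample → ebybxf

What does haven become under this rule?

tbhfz

The rule splits by letter class: vowels +1, consonants +12.
On haven: h(cons)+12=t, a(vowel)+1=b, v(cons)+12=h, e(vowel)+1=f, n(cons)+12=z.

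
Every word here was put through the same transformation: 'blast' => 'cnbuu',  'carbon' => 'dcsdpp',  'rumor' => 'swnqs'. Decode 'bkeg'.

The shifts repeat in a cycle of length 2: positions 0,1,… shift by +1, +2, then the pattern repeats.
Decoding bkeg: b−1=a, k−2=i, e−1=d, g−2=e.

aide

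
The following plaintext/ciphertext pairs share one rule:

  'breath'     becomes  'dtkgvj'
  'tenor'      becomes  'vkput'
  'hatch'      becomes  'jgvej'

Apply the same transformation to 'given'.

The shift depends on letter class: consonant b→d is +2, but vowel e→k is +6. Two shifts are in play — +6 for a/e/i/o/u, +2 for every other letter.
For given: g(cons)+2=i, i(vowel)+6=o, v(cons)+2=x, e(vowel)+6=k, n(cons)+2=p.

ioxkp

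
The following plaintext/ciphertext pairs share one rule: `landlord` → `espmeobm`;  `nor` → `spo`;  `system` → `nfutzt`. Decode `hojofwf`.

evening

The output letters match the input read backwards, each shifted +1: landlord reversed is droldnal. Two steps: reverse the string, then apply a Caesar shift of +1.
Decoding hojofwf: shift back: h−1=g, o−1=n, j−1=i, o−1=n, f−1=e, w−1=v, f−1=e → gnineve; then reverse → evening.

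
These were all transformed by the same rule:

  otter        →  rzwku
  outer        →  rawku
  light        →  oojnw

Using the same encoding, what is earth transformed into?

hguzk

The shifts repeat in a cycle of length 2: positions 0,1,… shift by +3, +6, then the pattern repeats.
Applying it to earth: e+3=h, a+6=g, r+3=u, t+6=z, h+3=k.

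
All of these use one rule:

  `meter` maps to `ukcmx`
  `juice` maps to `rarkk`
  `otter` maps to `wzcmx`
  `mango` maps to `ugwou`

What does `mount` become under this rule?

uudvz

Shifts by position in meter: pos 0: m→u (+8), pos 1: e→k (+6), pos 2: t→c (+9), pos 3: e→m (+8), pos 4: r→x (+6) — repeating every 3. A repeating key of period 3 is used — shifts +8, +6, +9 over and over.
On mount: m+8=u, o+6=u, u+9=d, n+8=v, t+6=z.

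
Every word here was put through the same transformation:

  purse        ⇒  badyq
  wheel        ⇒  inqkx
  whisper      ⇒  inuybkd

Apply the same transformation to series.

ekdoqy

A repeating key of period 2 is used — shifts +12, +6 over and over.
On series: s+12=e, e+6=k, r+12=d, i+6=o, e+12=q, s+6=y.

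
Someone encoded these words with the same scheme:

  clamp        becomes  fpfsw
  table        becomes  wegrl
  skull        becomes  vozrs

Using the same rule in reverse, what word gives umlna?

Letter i (0-indexed) is shifted by i+3, so successive shifts are 3, 4, 5, ….
Decoding umlna: u−3=r, m−4=i, l−5=g, n−6=h, a−7=t.

right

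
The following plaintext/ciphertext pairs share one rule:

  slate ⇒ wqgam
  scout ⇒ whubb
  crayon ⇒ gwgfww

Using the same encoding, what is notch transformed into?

The shift increases by 1 at each position, starting from +4: 4, 5, 6, ….
For notch: n+4=r, o+5=t, t+6=z, c+7=j, h+8=p.

rtzjp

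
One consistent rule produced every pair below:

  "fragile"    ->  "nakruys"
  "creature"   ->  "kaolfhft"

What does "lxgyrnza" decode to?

downfall

In fragile: f→n is +8, r→a is +9, a→k is +10, g→r is +11 — the shift increases by 1 each position. Each letter shifts forward by (position + 8), i.e. 8, 9, 10, … — the shift grows by one for each successive letter.
Reversing it on lxgyrnza: l−8=d, x−9=o, g−10=w, y−11=n, r−12=f, n−13=a, z−14=l, a−15=l.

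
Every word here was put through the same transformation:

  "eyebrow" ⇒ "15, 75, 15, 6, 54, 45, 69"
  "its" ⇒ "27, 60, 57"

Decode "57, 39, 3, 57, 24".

e(#5)→15 and y(#25)→75: differences scale by 3, so n = 3·pos + 0. Each letter becomes 3×(its alphabet position, a=1..z=26).
Reversing it on 57, 39, 3, 57, 24: 57→(57−0)÷3=19=s, 39→(39−0)÷3=13=m, 3→(3−0)÷3=1=a, 57→(57−0)÷3=19=s, 24→(24−0)÷3=8=h.

smash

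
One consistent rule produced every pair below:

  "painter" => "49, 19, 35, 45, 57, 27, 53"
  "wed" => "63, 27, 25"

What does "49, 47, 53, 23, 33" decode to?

p(#16)→49 and a(#1)→19: differences scale by 2, so n = 2·pos + 17. The formula is n = 2×(alphabet index, a=1) + 17.
Decoding 49, 47, 53, 23, 33: 49→(49−17)÷2=16=p, 47→(47−17)÷2=15=o, 53→(53−17)÷2=18=r, 23→(23−17)÷2=3=c, 33→(33−17)÷2=8=h.

porch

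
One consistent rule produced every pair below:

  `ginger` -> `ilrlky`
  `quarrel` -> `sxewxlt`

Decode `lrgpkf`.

In ginger: g→i is +2, i→l is +3, n→r is +4, g→l is +5 — the shift increases by 1 each position. The shift increases by 1 at each position, starting from +2: 2, 3, 4, ….
Decoding lrgpkf: l−2=j, r−3=o, g−4=c, p−5=k, k−6=e, f−7=y.

jockey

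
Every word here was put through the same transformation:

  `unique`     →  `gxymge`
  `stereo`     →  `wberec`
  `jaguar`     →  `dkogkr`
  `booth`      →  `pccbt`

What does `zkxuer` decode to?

dancer

u(20)→g(6) and n(13)→x(23) fit y≡5x+10 (mod 26); the inverse of 5 mod 26 is 21. Each letter's alphabet position (a=0..z=25) is mapped through 5·x+10 mod 26 — an affine cipher.
Undoing it on zkxuer: z(25)→21·(25−10)≡3=d; k(10)→21·(10−10)≡0=a; x(23)→21·(23−10)≡13=n; u(20)→21·(20−10)≡2=c; e(4)→21·(4−10)≡4=e; r(17)→21·(17−10)≡17=r (all mod 26).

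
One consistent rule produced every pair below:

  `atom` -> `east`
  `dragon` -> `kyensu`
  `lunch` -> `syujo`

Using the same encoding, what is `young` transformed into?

The shift depends on letter class: consonant t→a is +7, but vowel a→e is +4. The rule splits by letter class: vowels +4, consonants +7.
For young: y(cons)+7=f, o(vowel)+4=s, u(vowel)+4=y, n(cons)+7=u, g(cons)+7=n.

fsyun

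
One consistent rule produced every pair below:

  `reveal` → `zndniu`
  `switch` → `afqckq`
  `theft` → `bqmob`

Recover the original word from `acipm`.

Shifts by position in reveal: pos 0: r→z (+8), pos 1: e→n (+9), pos 2: v→d (+8), pos 3: e→n (+9) — repeating every 2. A repeating key of period 2 is used — shifts +8, +9 over and over.
Undoing it on acipm: a−8=s, c−9=t, i−8=a, p−9=g, m−8=e.

stage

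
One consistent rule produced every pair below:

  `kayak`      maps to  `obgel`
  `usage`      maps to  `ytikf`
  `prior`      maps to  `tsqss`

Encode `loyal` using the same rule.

ppgem

Shifts by position in kayak: pos 0: k→o (+4), pos 1: a→b (+1), pos 2: y→g (+8), pos 3: a→e (+4), pos 4: k→l (+1) — repeating every 3. The shifts repeat in a cycle of length 3: positions 0,1,… shift by +4, +1, +8, then the pattern repeats.
For loyal: l+4=p, o+1=p, y+8=g, a+4=e, l+1=m.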